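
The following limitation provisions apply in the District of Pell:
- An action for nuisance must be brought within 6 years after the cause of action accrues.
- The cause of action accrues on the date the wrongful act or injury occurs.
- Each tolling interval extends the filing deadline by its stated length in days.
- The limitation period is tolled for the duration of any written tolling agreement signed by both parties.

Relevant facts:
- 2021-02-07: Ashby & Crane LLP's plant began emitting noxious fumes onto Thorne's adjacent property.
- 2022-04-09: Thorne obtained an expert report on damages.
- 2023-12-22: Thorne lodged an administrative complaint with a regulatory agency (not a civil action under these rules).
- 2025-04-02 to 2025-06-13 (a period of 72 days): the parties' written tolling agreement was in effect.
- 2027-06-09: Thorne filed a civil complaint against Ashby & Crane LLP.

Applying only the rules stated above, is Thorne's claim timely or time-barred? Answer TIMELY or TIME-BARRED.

TIME-BARRED

The claim accrued on 2021-02-07, when the wrongful act occurred.
Adding the 6 years base period to 2021-02-07 gives a deadline of 2027-02-07, before any tolling.
Because the written tolling agreement ran from 2025-04-02 to 2025-06-13, the deadline is extended by 72 days to 2027-04-20.
Nothing else in the chronology tolls or restarts the period.
Filing on 2027-06-09 missed the 2027-04-20 deadline — the action is time-barred.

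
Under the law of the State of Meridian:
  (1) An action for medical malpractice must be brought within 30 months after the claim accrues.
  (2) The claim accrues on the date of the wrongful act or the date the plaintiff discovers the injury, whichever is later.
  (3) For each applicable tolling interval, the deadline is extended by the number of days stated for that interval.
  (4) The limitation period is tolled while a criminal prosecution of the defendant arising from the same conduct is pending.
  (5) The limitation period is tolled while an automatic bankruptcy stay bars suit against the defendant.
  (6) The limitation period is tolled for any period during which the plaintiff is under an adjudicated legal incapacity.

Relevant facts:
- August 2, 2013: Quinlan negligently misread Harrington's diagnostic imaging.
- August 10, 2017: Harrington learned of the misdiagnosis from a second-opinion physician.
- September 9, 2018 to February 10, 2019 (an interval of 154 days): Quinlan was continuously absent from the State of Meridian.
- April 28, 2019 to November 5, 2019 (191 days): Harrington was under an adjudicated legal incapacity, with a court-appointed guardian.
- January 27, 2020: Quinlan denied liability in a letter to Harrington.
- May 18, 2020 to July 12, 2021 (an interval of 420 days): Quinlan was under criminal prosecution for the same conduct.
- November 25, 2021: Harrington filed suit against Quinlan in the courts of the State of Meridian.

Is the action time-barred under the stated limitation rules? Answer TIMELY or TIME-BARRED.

TIME-BARRED

The claim accrued on August 10, 2017 — the later of the August 2, 2013 act and the August 10, 2017 discovery.
Adding the 30 months base period to August 10, 2017 gives a deadline of February 10, 2020, before any tolling.
Because the plaintiff's legal incapacity ran from April 28, 2019 to November 5, 2019, the deadline is extended by 191 days to August 19, 2020.
The pending criminal prosecution from May 18, 2020 to July 12, 2021 tolled the period for 420 days, extending the deadline to October 13, 2021.
No stated provision tolls the period for the defendant's absence, so the interval from September 9, 2018 to February 10, 2019 has no effect on the deadline.
Nothing else in the chronology tolls or restarts the period.
Harrington filed on November 25, 2021, after the October 13, 2021 deadline, so the action is time-barred.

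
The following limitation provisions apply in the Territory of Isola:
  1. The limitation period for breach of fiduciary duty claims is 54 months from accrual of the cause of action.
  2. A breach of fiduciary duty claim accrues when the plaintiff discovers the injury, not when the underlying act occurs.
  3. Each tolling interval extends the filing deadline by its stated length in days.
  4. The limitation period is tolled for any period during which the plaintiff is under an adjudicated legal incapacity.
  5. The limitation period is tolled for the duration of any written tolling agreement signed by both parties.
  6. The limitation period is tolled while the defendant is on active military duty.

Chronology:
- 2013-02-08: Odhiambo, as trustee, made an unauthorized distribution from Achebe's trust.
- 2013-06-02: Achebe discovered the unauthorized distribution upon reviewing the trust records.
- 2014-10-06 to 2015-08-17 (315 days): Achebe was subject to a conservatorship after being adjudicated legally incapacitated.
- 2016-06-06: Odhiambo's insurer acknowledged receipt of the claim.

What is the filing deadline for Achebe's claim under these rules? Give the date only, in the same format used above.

The claim did not accrue until Achebe discovered the injury on 2013-06-02; the 2013-02-08 act date does not start the clock under the stated rule.
Adding the 54 months base period to 2013-06-02 gives a deadline of 2017-12-02, before any tolling.
Because the plaintiff's legal incapacity ran from 2014-10-06 to 2015-08-17, the deadline is extended by 315 days to 2018-10-13.
None of the other events listed affects the running of the period under the stated rules.

2018-10-13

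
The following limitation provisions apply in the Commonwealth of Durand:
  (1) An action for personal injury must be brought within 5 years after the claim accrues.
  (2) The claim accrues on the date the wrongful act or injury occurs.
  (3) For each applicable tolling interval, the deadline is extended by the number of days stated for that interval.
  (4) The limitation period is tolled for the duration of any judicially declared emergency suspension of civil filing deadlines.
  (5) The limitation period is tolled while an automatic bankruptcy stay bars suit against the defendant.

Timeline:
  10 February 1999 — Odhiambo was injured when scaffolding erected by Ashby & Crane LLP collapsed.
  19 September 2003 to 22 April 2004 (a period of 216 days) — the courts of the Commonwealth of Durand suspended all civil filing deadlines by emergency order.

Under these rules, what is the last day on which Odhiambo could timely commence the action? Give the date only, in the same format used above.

The limitation period began to run on 10 February 1999.
5 years from 10 February 1999 is 10 February 2004.
The period was tolled for 216 days by the emergency suspension of filing deadlines (19 September 2003 to 22 April 2004), pushing the deadline to 13 September 2004.

13 September 2004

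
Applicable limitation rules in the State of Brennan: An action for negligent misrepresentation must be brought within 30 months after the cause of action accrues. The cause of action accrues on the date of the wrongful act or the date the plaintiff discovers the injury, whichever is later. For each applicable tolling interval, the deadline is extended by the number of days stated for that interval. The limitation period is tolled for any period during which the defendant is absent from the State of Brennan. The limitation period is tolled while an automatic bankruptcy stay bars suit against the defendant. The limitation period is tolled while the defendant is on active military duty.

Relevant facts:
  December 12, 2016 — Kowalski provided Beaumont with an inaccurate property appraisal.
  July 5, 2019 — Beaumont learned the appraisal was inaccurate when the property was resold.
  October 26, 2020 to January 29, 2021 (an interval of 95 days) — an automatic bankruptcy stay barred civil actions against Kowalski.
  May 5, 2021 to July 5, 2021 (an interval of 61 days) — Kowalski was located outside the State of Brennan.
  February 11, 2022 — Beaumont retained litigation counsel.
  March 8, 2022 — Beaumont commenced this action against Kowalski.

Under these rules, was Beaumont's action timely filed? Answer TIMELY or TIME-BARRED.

The claim accrued on July 5, 2019 — the later of the December 12, 2016 act and the July 5, 2019 discovery.
Adding the 30 months base period to July 5, 2019 gives a deadline of January 5, 2022, before any tolling.
Because the automatic bankruptcy stay ran from October 26, 2020 to January 29, 2021, the deadline is extended by 95 days to April 10, 2022.
The defendant's absence from the jurisdiction from May 5, 2021 to July 5, 2021 tolled the period for 61 days, extending the deadline to June 10, 2022.
Nothing else in the chronology tolls or restarts the period.
Beaumont filed on March 8, 2022, before the June 10, 2022 deadline, so the action is timely.

TIMELY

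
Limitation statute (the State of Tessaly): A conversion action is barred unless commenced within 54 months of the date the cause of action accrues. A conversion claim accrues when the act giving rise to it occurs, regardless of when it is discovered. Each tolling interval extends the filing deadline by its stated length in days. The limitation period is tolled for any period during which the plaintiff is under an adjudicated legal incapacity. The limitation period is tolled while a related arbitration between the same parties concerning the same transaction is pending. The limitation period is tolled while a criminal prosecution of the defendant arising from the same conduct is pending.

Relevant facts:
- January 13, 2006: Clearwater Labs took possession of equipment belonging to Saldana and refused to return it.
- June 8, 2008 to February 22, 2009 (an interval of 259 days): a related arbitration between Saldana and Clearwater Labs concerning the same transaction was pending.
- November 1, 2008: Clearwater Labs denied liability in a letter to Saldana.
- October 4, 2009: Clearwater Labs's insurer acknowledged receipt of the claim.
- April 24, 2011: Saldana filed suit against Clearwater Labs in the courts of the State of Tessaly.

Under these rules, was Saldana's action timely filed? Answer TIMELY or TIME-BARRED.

The cause of action accrued on January 13, 2006, the date of the act.
54 months from January 13, 2006 is July 13, 2010.
The pending related arbitration from June 8, 2008 to February 22, 2009 tolled the period for 259 days, extending the deadline to March 29, 2011.
The other events in the timeline have no effect on the limitation period under the stated rules.
Saldana filed on April 24, 2011, after the March 29, 2011 deadline, so the action is time-barred.

TIME-BARRED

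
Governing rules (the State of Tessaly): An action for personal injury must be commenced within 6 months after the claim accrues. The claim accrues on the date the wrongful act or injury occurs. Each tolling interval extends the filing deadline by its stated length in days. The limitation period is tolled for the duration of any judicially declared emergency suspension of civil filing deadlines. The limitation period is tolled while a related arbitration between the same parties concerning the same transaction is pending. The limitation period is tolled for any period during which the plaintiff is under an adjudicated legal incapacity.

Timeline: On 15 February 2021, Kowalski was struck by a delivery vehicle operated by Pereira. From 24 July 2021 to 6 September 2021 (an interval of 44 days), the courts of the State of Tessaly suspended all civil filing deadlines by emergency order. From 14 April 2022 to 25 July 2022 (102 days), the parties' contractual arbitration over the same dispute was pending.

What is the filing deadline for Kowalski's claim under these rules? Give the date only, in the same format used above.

The limitation period began to run on 15 February 2021.
The untolled deadline — 6 months after 15 February 2021 — is 15 August 2021.
The emergency suspension of filing deadlines from 24 July 2021 to 6 September 2021 tolled the period for 44 days, extending the deadline to 28 September 2021.
By the time the pending related arbitration began on 14 April 2022, the limitation period had already expired on 28 September 2021; that interval cannot revive it.

28 September 2021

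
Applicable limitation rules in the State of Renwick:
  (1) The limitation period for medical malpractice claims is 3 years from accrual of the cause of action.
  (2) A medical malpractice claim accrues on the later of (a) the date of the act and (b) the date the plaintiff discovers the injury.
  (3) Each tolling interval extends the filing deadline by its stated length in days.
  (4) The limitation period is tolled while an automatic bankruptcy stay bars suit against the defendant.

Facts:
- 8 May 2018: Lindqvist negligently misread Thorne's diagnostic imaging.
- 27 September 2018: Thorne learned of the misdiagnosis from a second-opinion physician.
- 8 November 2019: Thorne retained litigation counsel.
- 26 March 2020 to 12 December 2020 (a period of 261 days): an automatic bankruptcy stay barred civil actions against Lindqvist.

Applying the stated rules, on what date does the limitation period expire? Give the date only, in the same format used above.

15 June 2022

Because discovery on 27 September 2018 post-dates the 8 May 2018 act, accrual under the later-of rule falls on 27 September 2018.
Adding the 3 years base period to 27 September 2018 gives a deadline of 27 September 2021, before any tolling.
The period was tolled for 261 days by the automatic bankruptcy stay (26 March 2020 to 12 December 2020), pushing the deadline to 15 June 2022.
Nothing else in the chronology tolls or restarts the period.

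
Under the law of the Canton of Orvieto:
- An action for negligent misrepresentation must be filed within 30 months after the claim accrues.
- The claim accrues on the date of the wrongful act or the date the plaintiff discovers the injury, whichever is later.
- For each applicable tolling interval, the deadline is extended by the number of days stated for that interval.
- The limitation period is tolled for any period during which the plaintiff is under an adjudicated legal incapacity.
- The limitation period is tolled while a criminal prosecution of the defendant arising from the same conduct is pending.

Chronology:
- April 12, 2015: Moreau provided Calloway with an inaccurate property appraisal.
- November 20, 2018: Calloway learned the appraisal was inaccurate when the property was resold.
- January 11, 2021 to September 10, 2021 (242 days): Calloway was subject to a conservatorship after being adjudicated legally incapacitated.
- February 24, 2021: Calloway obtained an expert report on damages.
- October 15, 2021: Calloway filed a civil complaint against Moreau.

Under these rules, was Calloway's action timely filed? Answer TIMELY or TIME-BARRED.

TIMELY

Because discovery on November 20, 2018 post-dates the April 12, 2015 act, accrual under the later-of rule falls on November 20, 2018.
Adding the 30 months base period to November 20, 2018 gives a deadline of May 20, 2021, before any tolling.
The plaintiff's legal incapacity from January 11, 2021 to September 10, 2021 tolled the period for 242 days, extending the deadline to January 17, 2022.
The other events in the timeline have no effect on the limitation period under the stated rules.
Calloway filed on October 15, 2021, before the January 17, 2022 deadline, so the action is timely.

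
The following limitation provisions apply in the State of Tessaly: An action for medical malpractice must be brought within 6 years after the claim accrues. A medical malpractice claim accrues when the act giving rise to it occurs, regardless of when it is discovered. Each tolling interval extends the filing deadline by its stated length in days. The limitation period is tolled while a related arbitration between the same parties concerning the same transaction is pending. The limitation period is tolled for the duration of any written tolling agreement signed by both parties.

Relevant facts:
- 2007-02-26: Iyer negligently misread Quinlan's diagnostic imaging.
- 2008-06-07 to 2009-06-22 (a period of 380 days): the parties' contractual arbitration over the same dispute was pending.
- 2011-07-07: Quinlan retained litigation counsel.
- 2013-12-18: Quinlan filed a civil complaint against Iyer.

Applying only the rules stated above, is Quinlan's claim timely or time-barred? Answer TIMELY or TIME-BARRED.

The limitation period began to run on 2007-02-26.
The untolled deadline — 6 years after 2007-02-26 — is 2013-02-26.
Because the pending related arbitration ran from 2008-06-07 to 2009-06-22, the deadline is extended by 380 days to 2014-03-13.
The other events in the timeline have no effect on the limitation period under the stated rules.
Filing on 2013-12-18 beat the 2014-03-13 deadline — the action is timely.

TIMELY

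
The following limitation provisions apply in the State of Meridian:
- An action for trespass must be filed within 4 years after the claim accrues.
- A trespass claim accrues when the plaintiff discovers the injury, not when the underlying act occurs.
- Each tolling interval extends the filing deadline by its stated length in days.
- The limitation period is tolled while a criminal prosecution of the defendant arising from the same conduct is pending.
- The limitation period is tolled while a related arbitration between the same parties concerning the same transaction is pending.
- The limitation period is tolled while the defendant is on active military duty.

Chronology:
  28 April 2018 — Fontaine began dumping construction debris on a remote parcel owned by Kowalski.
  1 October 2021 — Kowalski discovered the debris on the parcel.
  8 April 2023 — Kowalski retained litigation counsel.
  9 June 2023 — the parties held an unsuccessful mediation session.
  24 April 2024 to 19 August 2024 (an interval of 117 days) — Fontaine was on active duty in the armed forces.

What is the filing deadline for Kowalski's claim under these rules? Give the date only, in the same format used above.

26 January 2026

Under the discovery rule, the claim accrued on 1 October 2021, when Kowalski discovered the injury — not on the 28 April 2018 date of the underlying act.
Adding the 4 years base period to 1 October 2021 gives a deadline of 1 October 2025, before any tolling.
The period was tolled for 117 days by the defendant's active military service (24 April 2024 to 19 August 2024), pushing the deadline to 26 January 2026.
The other events in the timeline have no effect on the limitation period under the stated rules.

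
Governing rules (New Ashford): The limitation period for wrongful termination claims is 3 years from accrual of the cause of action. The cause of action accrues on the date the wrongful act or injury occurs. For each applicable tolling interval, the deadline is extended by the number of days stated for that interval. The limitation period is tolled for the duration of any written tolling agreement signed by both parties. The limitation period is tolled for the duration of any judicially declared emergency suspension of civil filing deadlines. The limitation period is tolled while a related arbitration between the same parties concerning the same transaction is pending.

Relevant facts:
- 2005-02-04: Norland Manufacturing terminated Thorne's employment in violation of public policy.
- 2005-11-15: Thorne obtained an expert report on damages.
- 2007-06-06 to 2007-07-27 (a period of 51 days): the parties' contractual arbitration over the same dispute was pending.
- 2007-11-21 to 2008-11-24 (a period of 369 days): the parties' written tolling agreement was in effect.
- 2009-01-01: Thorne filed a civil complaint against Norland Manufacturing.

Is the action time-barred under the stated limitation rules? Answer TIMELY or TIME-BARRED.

The cause of action accrued on 2005-02-04, the date of the act.
The untolled deadline — 3 years after 2005-02-04 — is 2008-02-04.
Because the pending related arbitration ran from 2007-06-06 to 2007-07-27, the deadline is extended by 51 days to 2008-03-26.
The period was tolled for 369 days by the written tolling agreement (2007-11-21 to 2008-11-24), pushing the deadline to 2009-03-30.
None of the other events listed affects the running of the period under the stated rules.
The 2009-01-01 filing precedes the 2009-03-30 deadline; the claim is timely.

TIMELY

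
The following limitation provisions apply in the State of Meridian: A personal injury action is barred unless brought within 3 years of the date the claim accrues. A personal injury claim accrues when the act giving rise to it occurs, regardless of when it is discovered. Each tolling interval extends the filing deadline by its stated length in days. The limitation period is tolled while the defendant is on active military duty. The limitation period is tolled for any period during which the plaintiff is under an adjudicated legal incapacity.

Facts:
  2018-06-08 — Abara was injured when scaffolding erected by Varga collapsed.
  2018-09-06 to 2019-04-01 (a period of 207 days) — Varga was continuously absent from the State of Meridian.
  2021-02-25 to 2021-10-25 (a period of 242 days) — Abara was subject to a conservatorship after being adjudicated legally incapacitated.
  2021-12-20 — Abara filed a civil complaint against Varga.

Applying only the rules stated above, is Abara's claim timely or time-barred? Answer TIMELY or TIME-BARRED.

TIMELY

The limitation period began to run on 2018-06-08.
3 years from 2018-06-08 is 2021-06-08.
The period was tolled for 242 days by the plaintiff's legal incapacity (2021-02-25 to 2021-10-25), pushing the deadline to 2022-02-05.
Although the defendant's absence ran from 2018-09-06 to 2019-04-01, the stated rules do not make that a tolling event, so it is disregarded.
The 2021-12-20 filing precedes the 2022-02-05 deadline; the claim is timely.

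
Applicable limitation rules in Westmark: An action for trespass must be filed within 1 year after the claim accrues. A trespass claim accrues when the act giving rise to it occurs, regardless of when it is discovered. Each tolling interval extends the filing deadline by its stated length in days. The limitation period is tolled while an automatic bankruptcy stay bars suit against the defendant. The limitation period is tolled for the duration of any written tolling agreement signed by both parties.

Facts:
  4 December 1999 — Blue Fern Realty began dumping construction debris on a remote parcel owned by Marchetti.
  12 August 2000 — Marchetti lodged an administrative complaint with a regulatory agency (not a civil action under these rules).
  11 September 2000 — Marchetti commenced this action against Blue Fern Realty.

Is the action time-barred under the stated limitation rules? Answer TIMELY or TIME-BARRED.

TIMELY

The claim accrued on 4 December 1999, the date of the act.
Adding the 1 year base period to 4 December 1999 gives a deadline of 4 December 2000, before any tolling.
None of the other events listed affects the running of the period under the stated rules.
Marchetti filed on 11 September 2000, before the 4 December 2000 deadline, so the action is timely.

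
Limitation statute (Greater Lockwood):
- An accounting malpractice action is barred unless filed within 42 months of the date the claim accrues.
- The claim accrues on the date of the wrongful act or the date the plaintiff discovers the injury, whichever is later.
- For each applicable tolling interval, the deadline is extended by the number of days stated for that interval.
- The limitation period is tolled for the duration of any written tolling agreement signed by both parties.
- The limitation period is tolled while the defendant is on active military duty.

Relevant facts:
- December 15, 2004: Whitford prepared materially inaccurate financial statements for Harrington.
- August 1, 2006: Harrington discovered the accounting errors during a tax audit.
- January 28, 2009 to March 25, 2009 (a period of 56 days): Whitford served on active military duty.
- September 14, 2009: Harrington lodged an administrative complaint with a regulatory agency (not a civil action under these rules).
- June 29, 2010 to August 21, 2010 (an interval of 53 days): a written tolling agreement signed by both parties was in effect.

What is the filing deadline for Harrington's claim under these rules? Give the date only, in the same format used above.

Because discovery on August 1, 2006 post-dates the December 15, 2004 act, accrual under the later-of rule falls on August 1, 2006.
The untolled deadline — 42 months after August 1, 2006 — is February 1, 2010.
The period was tolled for 56 days by the defendant's active military service (January 28, 2009 to March 25, 2009), pushing the deadline to March 29, 2010.
The written tolling agreement from June 29, 2010 to August 21, 2010 began after the period had already run on March 29, 2010, so it has no tolling effect.
The other events in the timeline have no effect on the limitation period under the stated rules.

March 29, 2010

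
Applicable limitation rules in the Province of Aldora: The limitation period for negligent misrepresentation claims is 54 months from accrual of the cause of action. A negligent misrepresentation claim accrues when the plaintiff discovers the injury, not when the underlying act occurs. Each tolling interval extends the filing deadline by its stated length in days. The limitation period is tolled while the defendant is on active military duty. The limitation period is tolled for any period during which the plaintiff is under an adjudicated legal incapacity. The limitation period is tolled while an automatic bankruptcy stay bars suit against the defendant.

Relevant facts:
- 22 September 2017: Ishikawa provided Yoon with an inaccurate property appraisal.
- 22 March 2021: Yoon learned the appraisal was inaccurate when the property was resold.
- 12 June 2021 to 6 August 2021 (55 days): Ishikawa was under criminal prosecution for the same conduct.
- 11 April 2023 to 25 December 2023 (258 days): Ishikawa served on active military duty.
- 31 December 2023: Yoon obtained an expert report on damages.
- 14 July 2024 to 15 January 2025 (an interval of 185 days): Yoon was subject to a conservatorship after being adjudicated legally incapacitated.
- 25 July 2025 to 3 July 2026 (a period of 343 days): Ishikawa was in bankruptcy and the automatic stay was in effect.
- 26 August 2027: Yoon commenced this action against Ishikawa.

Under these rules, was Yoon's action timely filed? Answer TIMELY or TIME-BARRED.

Under the discovery rule, the claim accrued on 22 March 2021, when Yoon discovered the injury — not on the 22 September 2017 date of the underlying act.
Adding the 54 months base period to 22 March 2021 gives a deadline of 22 September 2025, before any tolling.
The defendant's active military service from 11 April 2023 to 25 December 2023 tolled the period for 258 days, extending the deadline to 7 June 2026.
Because the plaintiff's legal incapacity ran from 14 July 2024 to 15 January 2025, the deadline is extended by 185 days to 9 December 2026.
The automatic bankruptcy stay from 25 July 2025 to 3 July 2026 tolled the period for 343 days, extending the deadline to 17 November 2027.
The pending criminal prosecution from 12 June 2021 to 6 August 2021 does not toll the period, because no stated rule makes a criminal prosecution a tolling event.
Nothing else in the chronology tolls or restarts the period.
The 26 August 2027 filing precedes the 17 November 2027 deadline; the claim is timely.

TIMELY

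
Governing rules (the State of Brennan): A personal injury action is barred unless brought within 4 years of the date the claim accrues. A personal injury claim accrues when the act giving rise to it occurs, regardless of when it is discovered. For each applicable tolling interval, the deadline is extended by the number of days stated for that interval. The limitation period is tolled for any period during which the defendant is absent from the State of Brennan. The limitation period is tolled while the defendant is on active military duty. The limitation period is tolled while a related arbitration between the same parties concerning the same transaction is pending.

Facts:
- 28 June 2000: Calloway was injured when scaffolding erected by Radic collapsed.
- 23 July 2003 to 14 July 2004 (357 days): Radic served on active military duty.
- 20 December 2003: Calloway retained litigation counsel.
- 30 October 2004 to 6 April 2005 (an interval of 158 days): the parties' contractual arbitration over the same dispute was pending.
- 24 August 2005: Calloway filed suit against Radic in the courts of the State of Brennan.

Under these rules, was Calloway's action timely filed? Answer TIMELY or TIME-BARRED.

The claim accrued on 28 June 2000, the date of the act.
Adding the 4 years base period to 28 June 2000 gives a deadline of 28 June 2004, before any tolling.
Because the defendant's active military service ran from 23 July 2003 to 14 July 2004, the deadline is extended by 357 days to 20 June 2005.
The pending related arbitration from 30 October 2004 to 6 April 2005 tolled the period for 158 days, extending the deadline to 25 November 2005.
None of the other events listed affects the running of the period under the stated rules.
The 24 August 2005 filing precedes the 25 November 2005 deadline; the claim is timely.

TIMELY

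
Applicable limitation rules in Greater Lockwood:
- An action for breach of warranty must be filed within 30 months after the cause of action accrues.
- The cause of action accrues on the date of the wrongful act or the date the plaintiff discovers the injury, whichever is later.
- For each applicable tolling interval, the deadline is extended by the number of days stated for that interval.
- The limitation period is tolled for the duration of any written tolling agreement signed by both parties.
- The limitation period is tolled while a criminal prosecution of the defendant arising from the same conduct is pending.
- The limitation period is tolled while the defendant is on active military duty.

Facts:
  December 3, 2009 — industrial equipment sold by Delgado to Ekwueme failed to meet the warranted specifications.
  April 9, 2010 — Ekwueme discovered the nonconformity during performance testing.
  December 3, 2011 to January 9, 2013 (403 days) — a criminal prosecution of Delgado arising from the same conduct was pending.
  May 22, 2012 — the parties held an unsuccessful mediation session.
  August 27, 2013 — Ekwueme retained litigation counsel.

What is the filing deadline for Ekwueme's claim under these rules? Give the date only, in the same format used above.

November 16, 2013

Taking the later of the act (December 3, 2009) and discovery (April 9, 2010), the claim accrued on April 9, 2010.
30 months from April 9, 2010 is October 9, 2012.
The pending criminal prosecution from December 3, 2011 to January 9, 2013 tolled the period for 403 days, extending the deadline to November 16, 2013.
The other events in the timeline have no effect on the limitation period under the stated rules.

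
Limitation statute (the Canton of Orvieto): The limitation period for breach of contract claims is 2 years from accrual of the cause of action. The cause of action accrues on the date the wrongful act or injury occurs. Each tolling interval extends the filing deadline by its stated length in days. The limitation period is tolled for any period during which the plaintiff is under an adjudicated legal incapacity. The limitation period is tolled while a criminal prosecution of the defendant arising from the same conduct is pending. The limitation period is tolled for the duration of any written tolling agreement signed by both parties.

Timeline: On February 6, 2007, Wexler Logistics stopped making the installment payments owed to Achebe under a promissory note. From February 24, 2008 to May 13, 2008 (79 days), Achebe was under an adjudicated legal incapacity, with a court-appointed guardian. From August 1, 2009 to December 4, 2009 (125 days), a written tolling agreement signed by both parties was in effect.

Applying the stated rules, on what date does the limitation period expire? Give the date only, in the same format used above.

April 26, 2009

The claim accrued on February 6, 2007, when the wrongful act occurred.
The untolled deadline — 2 years after February 6, 2007 — is February 6, 2009.
The period was tolled for 79 days by the plaintiff's legal incapacity (February 24, 2008 to May 13, 2008), pushing the deadline to April 26, 2009.
The written tolling agreement starting August 1, 2009 came too late — the period had run on April 26, 2009 — and so does not extend the deadline.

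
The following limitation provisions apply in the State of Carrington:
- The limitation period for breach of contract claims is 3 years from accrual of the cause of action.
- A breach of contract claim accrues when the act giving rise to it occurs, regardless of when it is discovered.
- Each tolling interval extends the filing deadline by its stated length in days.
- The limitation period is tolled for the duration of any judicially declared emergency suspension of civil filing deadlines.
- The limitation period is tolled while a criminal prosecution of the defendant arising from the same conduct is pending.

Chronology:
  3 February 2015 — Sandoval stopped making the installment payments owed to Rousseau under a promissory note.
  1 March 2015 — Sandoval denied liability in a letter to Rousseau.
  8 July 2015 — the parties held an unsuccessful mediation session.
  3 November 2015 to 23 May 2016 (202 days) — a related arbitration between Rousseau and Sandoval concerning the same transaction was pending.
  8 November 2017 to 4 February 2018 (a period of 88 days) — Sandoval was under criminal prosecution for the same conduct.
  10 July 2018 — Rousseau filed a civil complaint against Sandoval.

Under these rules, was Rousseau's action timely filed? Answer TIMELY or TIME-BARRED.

The limitation period began to run on 3 February 2015.
The untolled deadline — 3 years after 3 February 2015 — is 3 February 2018.
The pending criminal prosecution from 8 November 2017 to 4 February 2018 tolled the period for 88 days, extending the deadline to 2 May 2018.
No stated provision tolls the period for a pending arbitration, so the interval from 3 November 2015 to 23 May 2016 has no effect on the deadline.
Nothing else in the chronology tolls or restarts the period.
Rousseau filed on 10 July 2018, after the 2 May 2018 deadline, so the action is time-barred.

TIME-BARRED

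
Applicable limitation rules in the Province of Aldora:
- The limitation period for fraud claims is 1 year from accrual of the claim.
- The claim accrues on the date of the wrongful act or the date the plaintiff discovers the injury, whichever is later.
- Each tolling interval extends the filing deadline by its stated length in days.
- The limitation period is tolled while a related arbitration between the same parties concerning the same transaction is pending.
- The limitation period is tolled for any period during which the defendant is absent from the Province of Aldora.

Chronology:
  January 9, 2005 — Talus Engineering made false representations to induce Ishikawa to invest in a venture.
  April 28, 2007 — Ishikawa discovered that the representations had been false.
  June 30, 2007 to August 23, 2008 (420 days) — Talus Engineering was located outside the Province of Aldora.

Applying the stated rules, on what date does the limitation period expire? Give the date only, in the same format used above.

June 22, 2009

Because discovery on April 28, 2007 post-dates the January 9, 2005 act, accrual under the later-of rule falls on April 28, 2007.
The untolled deadline — 1 year after April 28, 2007 — is April 28, 2008.
The period was tolled for 420 days by the defendant's absence from the jurisdiction (June 30, 2007 to August 23, 2008), pushing the deadline to June 22, 2009.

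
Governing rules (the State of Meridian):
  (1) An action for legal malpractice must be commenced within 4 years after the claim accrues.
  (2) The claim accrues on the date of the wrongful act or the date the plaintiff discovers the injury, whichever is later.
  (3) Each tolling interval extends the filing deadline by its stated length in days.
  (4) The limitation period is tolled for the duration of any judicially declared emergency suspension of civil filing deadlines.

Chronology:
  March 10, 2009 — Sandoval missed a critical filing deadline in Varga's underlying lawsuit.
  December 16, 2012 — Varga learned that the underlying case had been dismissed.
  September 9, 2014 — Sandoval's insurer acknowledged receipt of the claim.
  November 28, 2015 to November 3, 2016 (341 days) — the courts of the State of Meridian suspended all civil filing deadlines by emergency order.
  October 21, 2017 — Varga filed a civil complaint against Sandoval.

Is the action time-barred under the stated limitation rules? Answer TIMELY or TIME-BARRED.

The claim accrued on December 16, 2012 — the later of the March 10, 2009 act and the December 16, 2012 discovery.
The untolled deadline — 4 years after December 16, 2012 — is December 16, 2016.
Because the emergency suspension of filing deadlines ran from November 28, 2015 to November 3, 2016, the deadline is extended by 341 days to November 22, 2017.
None of the other events listed affects the running of the period under the stated rules.
The October 21, 2017 filing precedes the November 22, 2017 deadline; the claim is timely.

TIMELY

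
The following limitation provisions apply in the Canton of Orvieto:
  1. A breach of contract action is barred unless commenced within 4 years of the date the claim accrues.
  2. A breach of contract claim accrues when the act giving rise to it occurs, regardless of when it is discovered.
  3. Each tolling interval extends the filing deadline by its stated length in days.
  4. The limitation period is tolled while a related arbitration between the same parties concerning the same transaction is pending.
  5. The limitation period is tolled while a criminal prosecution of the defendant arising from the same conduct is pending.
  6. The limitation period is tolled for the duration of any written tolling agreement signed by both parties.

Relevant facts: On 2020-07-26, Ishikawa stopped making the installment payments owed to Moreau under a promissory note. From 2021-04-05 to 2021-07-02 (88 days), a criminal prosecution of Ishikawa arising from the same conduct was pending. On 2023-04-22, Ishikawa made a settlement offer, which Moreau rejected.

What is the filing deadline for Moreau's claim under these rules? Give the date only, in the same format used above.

2024-10-22

The claim accrued on 2020-07-26, when the wrongful act occurred.
4 years from 2020-07-26 is 2024-07-26.
The period was tolled for 88 days by the pending criminal prosecution (2021-04-05 to 2021-07-02), pushing the deadline to 2024-10-22.
Nothing else in the chronology tolls or restarts the period.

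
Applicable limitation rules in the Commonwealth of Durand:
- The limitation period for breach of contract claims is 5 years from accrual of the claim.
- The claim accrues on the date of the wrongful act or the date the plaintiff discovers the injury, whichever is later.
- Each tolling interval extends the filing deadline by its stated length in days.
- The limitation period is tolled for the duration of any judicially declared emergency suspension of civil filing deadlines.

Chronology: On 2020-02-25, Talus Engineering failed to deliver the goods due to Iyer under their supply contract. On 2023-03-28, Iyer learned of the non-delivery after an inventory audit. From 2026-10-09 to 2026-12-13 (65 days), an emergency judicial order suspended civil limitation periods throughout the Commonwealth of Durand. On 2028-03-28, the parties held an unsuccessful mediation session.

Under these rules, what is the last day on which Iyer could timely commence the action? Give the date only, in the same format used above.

2028-06-01

The claim accrued on 2023-03-28 — the later of the 2020-02-25 act and the 2023-03-28 discovery.
5 years from 2023-03-28 is 2028-03-28.
The period was tolled for 65 days by the emergency suspension of filing deadlines (2026-10-09 to 2026-12-13), pushing the deadline to 2028-06-01.
The other events in the timeline have no effect on the limitation period under the stated rules.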